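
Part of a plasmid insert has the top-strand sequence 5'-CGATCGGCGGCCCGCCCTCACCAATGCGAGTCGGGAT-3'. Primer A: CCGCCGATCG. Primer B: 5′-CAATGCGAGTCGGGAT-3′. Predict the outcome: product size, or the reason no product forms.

No product — the primers' 3' ends point away from each other.

Primer A (CCGCCGATCG) has reverse complement CGATCGGCGG, which matches the top strand at positions 1–10; primer A anneals to the top strand there with its 3' end pointing upstream toward position 1.
Primer B (CAATGCGAGTCGGGAT) matches the top strand directly at positions 22–37; it anneals to the bottom strand with its 3' end pointing downstream toward position 37.
The 3' ends diverge (primer A extends toward position 1, primer B toward position 37), so the primers never converge on a shared product.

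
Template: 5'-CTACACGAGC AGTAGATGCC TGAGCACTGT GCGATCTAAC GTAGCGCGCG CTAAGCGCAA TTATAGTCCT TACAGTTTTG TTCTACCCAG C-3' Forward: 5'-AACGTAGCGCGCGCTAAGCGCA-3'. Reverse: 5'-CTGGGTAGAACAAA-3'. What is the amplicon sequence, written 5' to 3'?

5'-AACGTAGCGCGCGCTAAGCGCAATTATAGTCCTTACAGTTTTGTTCTACCCAG-3'

Forward primer AACGTAGCGCGCGCTAAGCGCA is found on the top strand at positions 38–59.
The reverse primer's reverse complement is TTTGTTCTACCCAG, which matches the template at positions 77–90.
The product is the template from position 38 through 90 (53 bp).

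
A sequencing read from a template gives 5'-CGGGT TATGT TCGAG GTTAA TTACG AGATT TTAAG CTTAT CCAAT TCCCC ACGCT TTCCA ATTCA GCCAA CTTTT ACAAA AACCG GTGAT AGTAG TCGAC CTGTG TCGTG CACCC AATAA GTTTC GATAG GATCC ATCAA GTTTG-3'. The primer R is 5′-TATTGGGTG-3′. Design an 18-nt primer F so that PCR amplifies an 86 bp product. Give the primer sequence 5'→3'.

5'-AGCTTATCCAATTCCCCA-3'

The reverse primer's reverse complement CACCCAATA matches the template at positions 111–119, so the product ends at position 119.
An 86 bp product then starts at position 119 − 86 + 1 = 34.
The forward primer is identical to the top strand there: AGCTTATCCAATTCCCCA.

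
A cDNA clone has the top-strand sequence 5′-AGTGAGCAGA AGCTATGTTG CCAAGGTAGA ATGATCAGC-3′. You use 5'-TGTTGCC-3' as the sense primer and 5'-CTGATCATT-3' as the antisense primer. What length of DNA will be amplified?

23 bp

The forward primer matches the template at positions 16–22.
The reverse primer's reverse complement is AATGATCAG, which matches the template at positions 30–38.
Product length = (reverse-primer end) − (forward-primer start) + 1 = 38 − 16 + 1 = 23 bp.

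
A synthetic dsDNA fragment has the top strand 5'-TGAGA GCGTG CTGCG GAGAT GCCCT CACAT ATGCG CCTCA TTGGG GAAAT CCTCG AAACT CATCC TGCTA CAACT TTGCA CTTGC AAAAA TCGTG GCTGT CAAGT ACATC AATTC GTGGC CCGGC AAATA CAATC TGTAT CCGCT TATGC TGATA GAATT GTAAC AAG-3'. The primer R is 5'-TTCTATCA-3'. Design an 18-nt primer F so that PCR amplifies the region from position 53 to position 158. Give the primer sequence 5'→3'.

5'-TCGAAACTCATCCTGCTA-3'

The reverse primer's reverse complement TGATAGAA matches the template at positions 151–158; the product starts at position 53.
The forward primer is identical to the top strand over positions 53–70: TCGAAACTCATCCTGCTA.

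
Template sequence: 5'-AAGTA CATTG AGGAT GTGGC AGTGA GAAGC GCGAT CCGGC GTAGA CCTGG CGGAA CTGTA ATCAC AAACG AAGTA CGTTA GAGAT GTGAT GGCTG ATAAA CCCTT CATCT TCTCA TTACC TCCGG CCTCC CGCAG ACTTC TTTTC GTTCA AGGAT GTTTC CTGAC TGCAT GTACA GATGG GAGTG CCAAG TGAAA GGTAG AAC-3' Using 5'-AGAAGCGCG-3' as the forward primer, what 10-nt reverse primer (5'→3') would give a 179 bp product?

5'-GTTCTACCTT-3'

The forward primer binds at positions 25–33, so a 179 bp product ends at position 25 + 179 − 1 = 203.
The reverse primer anneals to the top strand over positions 194–203, i.e. to AAGGTAGAAC.
Its sequence written 5'→3' is the reverse complement: GTTCTACCTT.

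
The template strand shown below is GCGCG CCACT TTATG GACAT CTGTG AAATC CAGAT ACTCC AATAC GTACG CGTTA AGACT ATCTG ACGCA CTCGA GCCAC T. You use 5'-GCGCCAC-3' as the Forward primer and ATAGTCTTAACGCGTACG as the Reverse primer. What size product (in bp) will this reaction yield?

60 bp

The forward primer matches the template at positions 3–9.
The reverse primer's reverse complement is CGTACGCGTTAAGACTAT, which matches the template at positions 45–62.
Product length = (reverse-primer end) − (forward-primer start) + 1 = 62 − 3 + 1 = 60 bp.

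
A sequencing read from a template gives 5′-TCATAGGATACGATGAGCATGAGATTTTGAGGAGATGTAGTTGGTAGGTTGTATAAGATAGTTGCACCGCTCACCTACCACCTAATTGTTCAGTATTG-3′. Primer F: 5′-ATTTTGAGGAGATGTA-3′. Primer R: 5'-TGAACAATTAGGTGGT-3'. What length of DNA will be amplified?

Forward primer ATTTTGAGGAGATGTA is found on the top strand at positions 24–39.
Taking the reverse complement of TGAACAATTAGGTGGT gives ACCACCTAATTGTTCA, found at positions 77–92 on the template; the primer anneals here to the top strand with its 3' end pointing upstream.
Amplicon spans positions 24–92: 69 bp.

69 bp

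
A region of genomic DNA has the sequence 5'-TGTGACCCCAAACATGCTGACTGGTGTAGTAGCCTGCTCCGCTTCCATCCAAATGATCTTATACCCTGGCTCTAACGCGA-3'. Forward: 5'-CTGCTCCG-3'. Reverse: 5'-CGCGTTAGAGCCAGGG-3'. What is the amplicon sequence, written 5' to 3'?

5'-CTGCTCCGCTTCCATCCAAATGATCTTATACCCTGGCTCTAACGCG-3'

Forward primer CTGCTCCG is found on the top strand at positions 34–41.
The reverse primer's reverse complement is CCCTGGCTCTAACGCG, which matches the template at positions 64–79.
The product is the template from position 34 through 79 (46 bp).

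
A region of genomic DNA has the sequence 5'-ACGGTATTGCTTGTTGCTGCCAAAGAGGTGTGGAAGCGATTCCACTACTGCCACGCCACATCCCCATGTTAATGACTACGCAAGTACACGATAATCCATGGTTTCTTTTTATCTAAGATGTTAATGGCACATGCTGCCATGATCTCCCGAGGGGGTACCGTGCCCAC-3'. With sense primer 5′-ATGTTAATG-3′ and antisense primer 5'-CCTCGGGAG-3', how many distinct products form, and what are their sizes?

Two products: 87 bp, 35 bp

The forward primer ATGTTAATG matches the top strand at positions 66–74, 118–126.
The reverse primer's reverse complement is CTCCCGAGG, matching at positions 144–152.
Each forward site pairs with the reverse site to give a product ending at position 152: sizes 87, 35 bp.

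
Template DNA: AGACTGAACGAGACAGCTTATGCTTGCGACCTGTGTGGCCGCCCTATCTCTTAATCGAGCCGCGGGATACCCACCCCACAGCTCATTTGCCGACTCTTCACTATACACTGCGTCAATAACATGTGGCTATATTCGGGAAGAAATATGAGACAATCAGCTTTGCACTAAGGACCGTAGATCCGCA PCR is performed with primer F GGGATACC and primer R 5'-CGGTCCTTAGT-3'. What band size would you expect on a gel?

111 bp

Forward primer GGGATACC is found on the top strand at positions 64–71.
The reverse primer's reverse complement is ACTAAGGACCG, which matches the template at positions 164–174.
The product runs from position 64 to position 174, so its length is 174 − 64 + 1 = 111 bp.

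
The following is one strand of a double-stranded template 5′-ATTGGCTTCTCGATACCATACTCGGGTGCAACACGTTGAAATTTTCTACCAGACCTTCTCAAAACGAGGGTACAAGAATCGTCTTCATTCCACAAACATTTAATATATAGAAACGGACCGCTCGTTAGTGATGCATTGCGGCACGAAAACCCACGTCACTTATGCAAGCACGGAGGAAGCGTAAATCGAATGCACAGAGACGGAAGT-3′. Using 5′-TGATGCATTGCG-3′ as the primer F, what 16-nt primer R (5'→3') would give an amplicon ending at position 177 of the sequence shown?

5'-TCCTCCGTGCTTGCAT-3'

The forward primer binds at positions 129–140; the product's 3' end on the top strand is position 177.
The reverse primer anneals to the top strand over positions 162–177, i.e. to ATGCAAGCACGGAGGA.
Its sequence written 5'→3' is the reverse complement: TCCTCCGTGCTTGCAT.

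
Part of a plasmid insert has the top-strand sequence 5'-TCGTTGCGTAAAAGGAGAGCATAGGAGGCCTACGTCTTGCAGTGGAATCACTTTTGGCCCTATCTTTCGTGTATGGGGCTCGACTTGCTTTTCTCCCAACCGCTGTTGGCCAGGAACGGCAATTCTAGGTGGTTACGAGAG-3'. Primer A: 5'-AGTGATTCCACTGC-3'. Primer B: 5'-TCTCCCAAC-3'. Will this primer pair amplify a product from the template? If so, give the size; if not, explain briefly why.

No product — the primers' 3' ends point away from each other.

Primer A (AGTGATTCCACTGC) has reverse complement GCAGTGGAATCACT, which matches the top strand at positions 39–52; primer A anneals to the top strand there with its 3' end pointing upstream toward position 39.
Primer B (TCTCCCAAC) matches the top strand directly at positions 92–100; it anneals to the bottom strand with its 3' end pointing downstream toward position 100.
The 3' ends diverge (primer A extends toward position 1, primer B toward position 141), so the primers never converge on a shared product.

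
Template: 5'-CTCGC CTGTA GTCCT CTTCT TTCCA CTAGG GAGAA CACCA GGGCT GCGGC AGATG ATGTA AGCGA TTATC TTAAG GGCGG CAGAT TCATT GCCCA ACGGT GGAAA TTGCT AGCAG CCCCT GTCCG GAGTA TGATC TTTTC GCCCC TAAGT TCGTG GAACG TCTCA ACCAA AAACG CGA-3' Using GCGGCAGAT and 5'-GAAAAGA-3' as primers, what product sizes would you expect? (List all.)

95 bp, 64 bp

The forward primer GCGGCAGAT matches the top strand at positions 46–54, 77–85.
The reverse primer's reverse complement is TCTTTTC, matching at positions 134–140.
Each forward site pairs with the reverse site to give a product ending at position 140: sizes 95, 64 bp.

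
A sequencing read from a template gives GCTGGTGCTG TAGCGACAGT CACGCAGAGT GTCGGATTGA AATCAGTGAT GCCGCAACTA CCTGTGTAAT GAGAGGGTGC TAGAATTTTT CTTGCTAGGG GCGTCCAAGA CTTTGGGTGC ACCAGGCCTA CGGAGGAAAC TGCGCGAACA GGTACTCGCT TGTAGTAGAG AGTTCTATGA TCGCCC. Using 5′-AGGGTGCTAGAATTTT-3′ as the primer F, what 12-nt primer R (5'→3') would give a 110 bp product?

5'-CGATCATAGAAC-3'

The forward primer binds at positions 74–89, so a 110 bp product ends at position 74 + 110 − 1 = 183.
The reverse primer anneals to the top strand over positions 172–183, i.e. to GTTCTATGATCG.
Its sequence written 5'→3' is the reverse complement: CGATCATAGAAC.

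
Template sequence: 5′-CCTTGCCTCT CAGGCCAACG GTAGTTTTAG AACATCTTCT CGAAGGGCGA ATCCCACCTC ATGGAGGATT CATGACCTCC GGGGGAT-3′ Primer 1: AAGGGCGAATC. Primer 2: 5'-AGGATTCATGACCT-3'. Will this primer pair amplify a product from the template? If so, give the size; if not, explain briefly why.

No product — both primers anneal to the same strand and extend in the same direction.

Primer 1 (AAGGGCGAATC) matches the top strand at positions 43–53 (3' end points downstream).
Primer 2 (AGGATTCATGACCT) also matches the top strand directly, at positions 65–78 — its reverse complement AGGTCATGAATCCT is not present.
Both primers anneal to the bottom strand with 3' ends pointing the same way, so neither can prime synthesis back toward the other.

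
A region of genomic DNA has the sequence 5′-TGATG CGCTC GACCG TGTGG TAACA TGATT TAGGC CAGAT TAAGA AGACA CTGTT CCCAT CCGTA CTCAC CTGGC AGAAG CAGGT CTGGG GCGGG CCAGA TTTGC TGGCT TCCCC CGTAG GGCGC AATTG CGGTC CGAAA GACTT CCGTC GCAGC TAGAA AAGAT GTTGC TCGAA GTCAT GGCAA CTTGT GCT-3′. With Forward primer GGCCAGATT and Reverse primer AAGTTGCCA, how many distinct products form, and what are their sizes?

Two products: 156 bp, 95 bp

The forward primer GGCCAGATT matches the top strand at positions 33–41, 94–102.
The reverse primer's reverse complement is TGGCAACTT, matching at positions 180–188.
Each forward site pairs with the reverse site to give a product ending at position 188: sizes 156, 95 bp.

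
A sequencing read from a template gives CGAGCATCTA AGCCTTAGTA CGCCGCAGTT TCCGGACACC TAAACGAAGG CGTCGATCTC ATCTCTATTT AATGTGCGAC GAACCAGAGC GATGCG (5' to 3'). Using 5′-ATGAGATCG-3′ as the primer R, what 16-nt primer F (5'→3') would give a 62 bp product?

The reverse primer's reverse complement CGATCTCAT matches the template at positions 54–62, so the product ends at position 62.
A 62 bp product then starts at position 62 − 62 + 1 = 1.
The forward primer is identical to the top strand there: CGAGCATCTAAGCCTT.

5'-CGAGCATCTAAGCCTT-3'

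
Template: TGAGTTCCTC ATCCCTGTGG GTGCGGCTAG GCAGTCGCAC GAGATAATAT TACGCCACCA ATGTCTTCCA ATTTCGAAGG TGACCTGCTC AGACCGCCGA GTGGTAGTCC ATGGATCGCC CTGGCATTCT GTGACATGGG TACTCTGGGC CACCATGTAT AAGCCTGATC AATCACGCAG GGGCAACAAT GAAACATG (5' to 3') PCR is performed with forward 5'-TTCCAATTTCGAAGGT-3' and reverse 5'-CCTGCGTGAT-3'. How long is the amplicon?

116 bp

Scanning the template, TTCCAATTTCGAAGGT occurs at positions 66–81; this primer anneals to the bottom strand there with its 3' end pointing downstream.
Reverse complement of the reverse primer: ATCACGCAGG. This occurs on the top strand at positions 172–181.
The product runs from position 66 to position 181, so its length is 181 − 66 + 1 = 116 bp.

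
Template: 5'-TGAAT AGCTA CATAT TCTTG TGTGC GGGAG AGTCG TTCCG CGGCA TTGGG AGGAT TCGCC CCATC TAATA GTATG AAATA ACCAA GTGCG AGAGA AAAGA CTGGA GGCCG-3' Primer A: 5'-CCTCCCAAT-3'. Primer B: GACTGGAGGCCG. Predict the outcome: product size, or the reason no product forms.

No product — the primers' 3' ends point away from each other.

Primer A (CCTCCCAAT) has reverse complement ATTGGGAGG, which matches the top strand at positions 45–53; primer A anneals to the top strand there with its 3' end pointing upstream toward position 45.
Primer B (GACTGGAGGCCG) matches the top strand directly at positions 99–110; it anneals to the bottom strand with its 3' end pointing downstream toward position 110.
The 3' ends diverge (primer A extends toward position 1, primer B toward position 110), so the primers never converge on a shared product.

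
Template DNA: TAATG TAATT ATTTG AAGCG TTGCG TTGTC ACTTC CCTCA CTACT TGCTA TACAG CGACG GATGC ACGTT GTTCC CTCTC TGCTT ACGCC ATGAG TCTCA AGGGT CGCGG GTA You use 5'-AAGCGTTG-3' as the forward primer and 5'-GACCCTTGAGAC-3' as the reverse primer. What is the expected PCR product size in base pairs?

91 bp

Scanning the template, AAGCGTTG occurs at positions 16–23; this primer anneals to the bottom strand there with its 3' end pointing downstream.
Taking the reverse complement of GACCCTTGAGAC gives GTCTCAAGGGTC, found at positions 95–106 on the template; the primer anneals here to the top strand with its 3' end pointing upstream.
Amplicon spans positions 16–106: 91 bp.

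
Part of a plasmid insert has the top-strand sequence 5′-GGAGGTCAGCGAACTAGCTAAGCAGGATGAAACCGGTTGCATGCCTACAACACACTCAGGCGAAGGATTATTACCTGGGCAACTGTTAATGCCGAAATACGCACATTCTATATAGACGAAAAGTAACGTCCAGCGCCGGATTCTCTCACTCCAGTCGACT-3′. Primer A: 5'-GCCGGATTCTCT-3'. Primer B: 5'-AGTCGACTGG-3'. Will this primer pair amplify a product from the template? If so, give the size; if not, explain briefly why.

Primer A (GCCGGATTCTCT) matches the top strand at positions 135–146; it acts as a forward primer.
Primer B's reverse complement is CCAGTCGACT, matching the top strand at positions 151–160; it acts as a reverse primer.
The 3' ends face each other across positions 135–160, giving a 26 bp product.

Yes — a 26 bp product.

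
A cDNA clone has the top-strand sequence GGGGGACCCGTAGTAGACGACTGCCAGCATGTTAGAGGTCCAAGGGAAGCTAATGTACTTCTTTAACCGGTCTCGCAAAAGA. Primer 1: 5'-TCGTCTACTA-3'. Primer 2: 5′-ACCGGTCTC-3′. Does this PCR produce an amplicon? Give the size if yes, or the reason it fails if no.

Primer 1 (TCGTCTACTA) has reverse complement TAGTAGACGA, which matches the top strand at positions 11–20; primer 1 anneals to the top strand there with its 3' end pointing upstream toward position 11.
Primer 2 (ACCGGTCTC) matches the top strand directly at positions 66–74; it anneals to the bottom strand with its 3' end pointing downstream toward position 74.
The 3' ends diverge (primer 1 extends toward position 1, primer 2 toward position 82), so the primers never converge on a shared product.

No product — the primers' 3' ends point away from each other.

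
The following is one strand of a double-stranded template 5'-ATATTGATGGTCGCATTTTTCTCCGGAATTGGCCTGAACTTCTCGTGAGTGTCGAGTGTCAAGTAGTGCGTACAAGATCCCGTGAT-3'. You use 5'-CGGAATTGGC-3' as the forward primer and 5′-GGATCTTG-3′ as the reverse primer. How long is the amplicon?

Forward primer CGGAATTGGC is found on the top strand at positions 24–33.
Reverse complement of the reverse primer: CAAGATCC. This occurs on the top strand at positions 73–80.
Amplicon spans positions 24–80: 57 bp.

57 bp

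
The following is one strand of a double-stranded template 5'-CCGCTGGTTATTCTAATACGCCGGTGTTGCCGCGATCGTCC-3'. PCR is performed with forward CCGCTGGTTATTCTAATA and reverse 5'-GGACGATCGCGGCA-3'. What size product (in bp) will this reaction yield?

41 bp

Forward primer CCGCTGGTTATTCTAATA is found on the top strand at positions 1–18.
Taking the reverse complement of GGACGATCGCGGCA gives TGCCGCGATCGTCC, found at positions 28–41 on the template; the primer anneals here to the top strand with its 3' end pointing upstream.
The product runs from position 1 to position 41, so its length is 41 − 1 + 1 = 41 bp.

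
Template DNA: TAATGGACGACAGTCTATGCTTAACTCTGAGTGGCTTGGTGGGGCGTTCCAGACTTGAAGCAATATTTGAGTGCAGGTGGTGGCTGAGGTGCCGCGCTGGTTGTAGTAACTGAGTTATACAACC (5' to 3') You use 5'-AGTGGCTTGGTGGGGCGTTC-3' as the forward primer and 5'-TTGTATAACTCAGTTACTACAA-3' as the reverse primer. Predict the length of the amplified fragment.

93 bp

Scanning the template, AGTGGCTTGGTGGGGCGTTC occurs at positions 30–49; this primer anneals to the bottom strand there with its 3' end pointing downstream.
Taking the reverse complement of TTGTATAACTCAGTTACTACAA gives TTGTAGTAACTGAGTTATACAA, found at positions 101–122 on the template; the primer anneals here to the top strand with its 3' end pointing upstream.
The product runs from position 30 to position 122, so its length is 122 − 30 + 1 = 93 bp.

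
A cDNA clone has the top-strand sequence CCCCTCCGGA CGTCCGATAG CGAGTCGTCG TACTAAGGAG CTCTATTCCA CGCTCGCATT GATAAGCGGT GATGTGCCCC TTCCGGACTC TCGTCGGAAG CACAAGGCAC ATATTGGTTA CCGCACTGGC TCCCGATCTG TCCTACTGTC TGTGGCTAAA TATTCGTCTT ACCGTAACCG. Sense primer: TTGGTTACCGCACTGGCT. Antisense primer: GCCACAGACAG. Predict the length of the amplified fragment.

43 bp

The forward primer matches the template at positions 114–131.
The reverse primer's reverse complement is CTGTCTGTGGC, which matches the template at positions 146–156.
The product runs from position 114 to position 156, so its length is 156 − 114 + 1 = 43 bp.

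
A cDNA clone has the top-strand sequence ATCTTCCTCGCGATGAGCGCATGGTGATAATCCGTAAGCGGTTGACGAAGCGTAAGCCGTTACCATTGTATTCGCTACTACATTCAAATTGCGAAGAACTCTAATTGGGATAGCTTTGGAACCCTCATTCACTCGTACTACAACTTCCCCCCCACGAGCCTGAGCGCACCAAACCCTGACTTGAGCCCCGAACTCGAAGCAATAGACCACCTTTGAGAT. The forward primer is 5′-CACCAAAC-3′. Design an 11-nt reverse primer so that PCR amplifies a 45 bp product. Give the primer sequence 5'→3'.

5'-GGTGGTCTATT-3'

The forward primer binds at positions 167–174, so a 45 bp product ends at position 167 + 45 − 1 = 211.
The reverse primer anneals to the top strand over positions 201–211, i.e. to AATAGACCACC.
Its sequence written 5'→3' is the reverse complement: GGTGGTCTATT.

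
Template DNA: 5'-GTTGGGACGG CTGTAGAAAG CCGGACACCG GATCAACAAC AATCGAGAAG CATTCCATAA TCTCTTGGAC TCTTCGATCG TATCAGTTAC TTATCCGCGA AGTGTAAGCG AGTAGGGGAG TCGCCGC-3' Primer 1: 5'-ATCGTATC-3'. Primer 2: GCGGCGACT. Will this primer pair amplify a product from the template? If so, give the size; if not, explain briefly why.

Primer 1 (ATCGTATC) matches the top strand at positions 77–84; it acts as a forward primer.
Primer 2's reverse complement is AGTCGCCGC, matching the top strand at positions 119–127; it acts as a reverse primer.
The 3' ends face each other across positions 77–127, giving a 51 bp product.

Yes — a 51 bp product.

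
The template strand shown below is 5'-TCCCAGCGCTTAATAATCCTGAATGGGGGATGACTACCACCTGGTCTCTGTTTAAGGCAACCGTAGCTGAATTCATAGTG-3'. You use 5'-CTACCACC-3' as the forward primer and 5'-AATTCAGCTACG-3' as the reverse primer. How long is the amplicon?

The forward primer matches the template at positions 34–41.
Reverse complement of the reverse primer: CGTAGCTGAATT. This occurs on the top strand at positions 62–73.
Product length = (reverse-primer end) − (forward-primer start) + 1 = 73 − 34 + 1 = 40 bp.

40 bp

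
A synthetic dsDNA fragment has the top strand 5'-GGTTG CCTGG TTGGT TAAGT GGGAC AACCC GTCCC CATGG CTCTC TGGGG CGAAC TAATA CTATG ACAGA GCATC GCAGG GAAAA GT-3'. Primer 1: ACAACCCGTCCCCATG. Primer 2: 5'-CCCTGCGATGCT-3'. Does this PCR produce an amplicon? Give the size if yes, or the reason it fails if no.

Yes — a 58 bp product.

Primer 1 (ACAACCCGTCCCCATG) matches the top strand at positions 24–39; it acts as a forward primer.
Primer 2's reverse complement is AGCATCGCAGGG, matching the top strand at positions 70–81; it acts as a reverse primer.
The 3' ends face each other across positions 24–81, giving a 58 bp product.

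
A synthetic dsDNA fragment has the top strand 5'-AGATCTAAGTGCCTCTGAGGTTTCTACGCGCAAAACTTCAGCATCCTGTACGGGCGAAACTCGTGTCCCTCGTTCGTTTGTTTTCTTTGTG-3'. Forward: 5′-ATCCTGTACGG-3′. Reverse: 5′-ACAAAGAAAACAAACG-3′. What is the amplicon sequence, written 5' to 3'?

The forward primer matches the template at positions 43–53.
Reverse complement of the reverse primer: CGTTTGTTTTCTTTGT. This occurs on the top strand at positions 75–90.
The product is the template from position 43 through 90 (48 bp).

5'-ATCCTGTACGGGCGAAACTCGTGTCCCTCGTTCGTTTGTTTTCTTTGT-3'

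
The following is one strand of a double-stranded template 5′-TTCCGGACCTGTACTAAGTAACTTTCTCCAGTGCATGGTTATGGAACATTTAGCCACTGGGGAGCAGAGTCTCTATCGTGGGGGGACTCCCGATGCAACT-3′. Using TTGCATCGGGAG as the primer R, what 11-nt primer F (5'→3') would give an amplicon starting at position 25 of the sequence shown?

5'-TCTCCAGTGCA-3'

The reverse primer's reverse complement CTCCCGATGCAA matches the template at positions 87–98; the product starts at position 25.
The forward primer is identical to the top strand over positions 25–35: TCTCCAGTGCA.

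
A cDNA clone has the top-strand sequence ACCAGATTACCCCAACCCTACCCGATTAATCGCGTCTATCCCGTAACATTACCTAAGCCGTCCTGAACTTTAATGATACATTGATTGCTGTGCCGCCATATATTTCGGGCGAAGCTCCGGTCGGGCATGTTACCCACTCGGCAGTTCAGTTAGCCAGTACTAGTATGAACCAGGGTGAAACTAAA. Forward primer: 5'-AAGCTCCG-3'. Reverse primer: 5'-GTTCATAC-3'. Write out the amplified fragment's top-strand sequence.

5'-AAGCTCCGGTCGGGCATGTTACCCACTCGGCAGTTCAGTTAGCCAGTACTAGTATGAAC-3'

The forward primer matches the template at positions 112–119.
Reverse complement of the reverse primer: GTATGAAC. This occurs on the top strand at positions 163–170.
The product is the template from position 112 through 170 (59 bp).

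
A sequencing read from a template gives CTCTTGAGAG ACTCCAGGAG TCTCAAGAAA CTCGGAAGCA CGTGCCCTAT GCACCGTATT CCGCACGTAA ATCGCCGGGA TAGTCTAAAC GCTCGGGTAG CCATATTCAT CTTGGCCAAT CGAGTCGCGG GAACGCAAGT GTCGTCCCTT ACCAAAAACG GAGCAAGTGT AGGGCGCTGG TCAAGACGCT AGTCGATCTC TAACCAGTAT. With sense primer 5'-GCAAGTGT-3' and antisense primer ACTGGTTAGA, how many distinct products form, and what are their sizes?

Two products: 74 bp, 46 bp

The forward primer GCAAGTGT matches the top strand at positions 135–142, 163–170.
The reverse primer's reverse complement is TCTAACCAGT, matching at positions 199–208.
Each forward site pairs with the reverse site to give a product ending at position 208: sizes 74, 46 bp.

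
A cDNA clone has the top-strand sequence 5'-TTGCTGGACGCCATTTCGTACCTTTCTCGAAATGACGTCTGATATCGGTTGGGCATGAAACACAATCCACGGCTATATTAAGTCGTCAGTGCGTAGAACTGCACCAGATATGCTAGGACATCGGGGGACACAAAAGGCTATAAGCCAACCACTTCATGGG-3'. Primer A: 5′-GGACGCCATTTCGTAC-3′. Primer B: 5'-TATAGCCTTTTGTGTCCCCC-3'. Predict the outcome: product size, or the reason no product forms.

Yes — a 137 bp product.

Primer A (GGACGCCATTTCGTAC) matches the top strand at positions 6–21; it acts as a forward primer.
Primer B's reverse complement is GGGGGACACAAAAGGCTATA, matching the top strand at positions 123–142; it acts as a reverse primer.
The 3' ends face each other across positions 6–142, giving a 137 bp product.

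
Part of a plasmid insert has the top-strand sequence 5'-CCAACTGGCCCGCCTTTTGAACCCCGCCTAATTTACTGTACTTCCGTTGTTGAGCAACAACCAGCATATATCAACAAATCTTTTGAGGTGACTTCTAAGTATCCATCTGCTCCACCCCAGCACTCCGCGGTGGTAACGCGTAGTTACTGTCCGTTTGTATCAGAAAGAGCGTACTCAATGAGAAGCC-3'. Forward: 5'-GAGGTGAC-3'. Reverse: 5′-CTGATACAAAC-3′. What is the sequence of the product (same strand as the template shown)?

Scanning the template, GAGGTGAC occurs at positions 85–92; this primer anneals to the bottom strand there with its 3' end pointing downstream.
Taking the reverse complement of CTGATACAAAC gives GTTTGTATCAG, found at positions 153–163 on the template; the primer anneals here to the top strand with its 3' end pointing upstream.
The product is the template from position 85 through 163 (79 bp).

5'-GAGGTGACTTCTAAGTATCCATCTGCTCCACCCCAGCACTCCGCGGTGGTAACGCGTAGTTACTGTCCGTTTGTATCAG-3'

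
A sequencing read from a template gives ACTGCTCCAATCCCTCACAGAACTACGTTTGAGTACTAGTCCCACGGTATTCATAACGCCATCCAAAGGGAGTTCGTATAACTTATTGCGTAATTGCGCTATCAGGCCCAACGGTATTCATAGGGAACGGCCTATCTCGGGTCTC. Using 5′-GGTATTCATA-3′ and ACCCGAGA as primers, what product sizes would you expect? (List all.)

The forward primer GGTATTCATA matches the top strand at positions 46–55, 113–122.
The reverse primer's reverse complement is TCTCGGGT, matching at positions 135–142.
Each forward site pairs with the reverse site to give a product ending at position 142: sizes 97, 30 bp.

97 bp, 30 bp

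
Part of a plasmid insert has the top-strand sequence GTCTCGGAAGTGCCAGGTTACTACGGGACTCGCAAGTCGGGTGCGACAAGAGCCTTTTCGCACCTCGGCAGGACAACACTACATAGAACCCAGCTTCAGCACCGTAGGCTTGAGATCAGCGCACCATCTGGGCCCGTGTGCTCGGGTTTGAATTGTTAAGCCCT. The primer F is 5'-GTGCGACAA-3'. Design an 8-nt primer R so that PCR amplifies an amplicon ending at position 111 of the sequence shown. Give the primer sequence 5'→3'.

5'-AAGCCTAC-3'

The forward primer binds at positions 41–49; the product's 3' end on the top strand is position 111.
The reverse primer anneals to the top strand over positions 104–111, i.e. to GTAGGCTT.
Its sequence written 5'→3' is the reverse complement: AAGCCTAC.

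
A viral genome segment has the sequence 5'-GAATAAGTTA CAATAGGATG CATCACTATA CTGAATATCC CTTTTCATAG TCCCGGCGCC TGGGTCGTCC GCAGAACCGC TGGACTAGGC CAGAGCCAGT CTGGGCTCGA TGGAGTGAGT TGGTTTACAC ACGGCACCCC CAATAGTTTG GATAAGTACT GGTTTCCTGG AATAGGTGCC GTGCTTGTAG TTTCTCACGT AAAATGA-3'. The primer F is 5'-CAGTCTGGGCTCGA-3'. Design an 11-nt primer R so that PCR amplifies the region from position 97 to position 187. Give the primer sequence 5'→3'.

The product's 3' end on the top strand is position 187.
The reverse primer anneals to the top strand over positions 177–187, i.e. to TGCCGTGCTTG.
Its sequence written 5'→3' is the reverse complement: CAAGCACGGCA.

5'-CAAGCACGGCA-3'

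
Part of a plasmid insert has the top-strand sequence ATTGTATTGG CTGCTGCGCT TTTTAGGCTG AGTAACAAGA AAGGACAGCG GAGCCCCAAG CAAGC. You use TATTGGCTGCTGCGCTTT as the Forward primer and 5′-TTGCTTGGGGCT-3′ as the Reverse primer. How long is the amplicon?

Scanning the template, TATTGGCTGCTGCGCTTT occurs at positions 5–22; this primer anneals to the bottom strand there with its 3' end pointing downstream.
Reverse complement of the reverse primer: AGCCCCAAGCAA. This occurs on the top strand at positions 52–63.
The product runs from position 5 to position 63, so its length is 63 − 5 + 1 = 59 bp.

59 bp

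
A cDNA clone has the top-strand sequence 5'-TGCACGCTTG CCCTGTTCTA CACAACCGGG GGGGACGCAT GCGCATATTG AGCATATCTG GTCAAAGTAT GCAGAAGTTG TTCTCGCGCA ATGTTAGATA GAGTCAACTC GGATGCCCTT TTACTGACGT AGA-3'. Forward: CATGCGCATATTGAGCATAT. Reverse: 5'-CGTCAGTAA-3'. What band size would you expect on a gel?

92 bp

The forward primer matches the template at positions 38–57.
Reverse complement of the reverse primer: TTACTGACG. This occurs on the top strand at positions 121–129.
The product runs from position 38 to position 129, so its length is 129 − 38 + 1 = 92 bp.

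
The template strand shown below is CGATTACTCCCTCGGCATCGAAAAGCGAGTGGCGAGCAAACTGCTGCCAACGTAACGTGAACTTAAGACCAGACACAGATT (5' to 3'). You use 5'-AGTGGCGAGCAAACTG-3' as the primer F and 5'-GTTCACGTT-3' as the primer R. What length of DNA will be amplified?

35 bp

The forward primer matches the template at positions 28–43.
Reverse complement of the reverse primer: AACGTGAAC. This occurs on the top strand at positions 54–62.
Amplicon spans positions 28–62: 35 bp.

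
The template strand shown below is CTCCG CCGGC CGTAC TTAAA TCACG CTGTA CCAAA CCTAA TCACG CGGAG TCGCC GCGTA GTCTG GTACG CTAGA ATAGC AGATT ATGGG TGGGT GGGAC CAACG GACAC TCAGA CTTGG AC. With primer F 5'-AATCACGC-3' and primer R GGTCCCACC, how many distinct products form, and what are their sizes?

The forward primer AATCACGC matches the top strand at positions 19–26, 39–46.
The reverse primer's reverse complement is GGTGGGACC, matching at positions 93–101.
Each forward site pairs with the reverse site to give a product ending at position 101: sizes 83, 63 bp.

Two products: 83 bp, 63 bp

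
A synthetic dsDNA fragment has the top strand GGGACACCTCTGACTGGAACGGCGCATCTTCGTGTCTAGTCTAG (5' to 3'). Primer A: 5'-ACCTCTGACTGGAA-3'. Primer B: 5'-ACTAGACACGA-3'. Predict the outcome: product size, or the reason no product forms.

Primer A (ACCTCTGACTGGAA) matches the top strand at positions 6–19; it acts as a forward primer.
Primer B's reverse complement is TCGTGTCTAGT, matching the top strand at positions 30–40; it acts as a reverse primer.
The 3' ends face each other across positions 6–40, giving a 35 bp product.

Yes — a 35 bp product.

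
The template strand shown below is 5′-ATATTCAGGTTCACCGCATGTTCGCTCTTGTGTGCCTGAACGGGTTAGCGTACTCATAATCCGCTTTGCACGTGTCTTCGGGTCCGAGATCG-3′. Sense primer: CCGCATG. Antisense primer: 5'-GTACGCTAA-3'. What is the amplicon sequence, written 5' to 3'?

The forward primer matches the template at positions 14–20.
The reverse primer's reverse complement is TTAGCGTAC, which matches the template at positions 45–53.
The product is the template from position 14 through 53 (40 bp).

5'-CCGCATGTTCGCTCTTGTGTGCCTGAACGGGTTAGCGTAC-3'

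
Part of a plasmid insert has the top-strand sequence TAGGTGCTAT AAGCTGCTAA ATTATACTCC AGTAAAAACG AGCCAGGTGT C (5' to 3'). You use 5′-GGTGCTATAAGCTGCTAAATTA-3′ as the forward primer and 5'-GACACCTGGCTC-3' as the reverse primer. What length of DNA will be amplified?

Forward primer GGTGCTATAAGCTGCTAAATTA is found on the top strand at positions 3–24.
Reverse complement of the reverse primer: GAGCCAGGTGTC. This occurs on the top strand at positions 40–51.
Amplicon spans positions 3–51: 49 bp.

49 bp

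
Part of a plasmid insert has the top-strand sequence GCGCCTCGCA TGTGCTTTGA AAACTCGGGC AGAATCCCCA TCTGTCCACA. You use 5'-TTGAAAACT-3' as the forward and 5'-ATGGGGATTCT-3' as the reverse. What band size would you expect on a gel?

25 bp

Forward primer TTGAAAACT is found on the top strand at positions 17–25.
Taking the reverse complement of ATGGGGATTCT gives AGAATCCCCAT, found at positions 31–41 on the template; the primer anneals here to the top strand with its 3' end pointing upstream.
Product length = (reverse-primer end) − (forward-primer start) + 1 = 41 − 17 + 1 = 25 bp.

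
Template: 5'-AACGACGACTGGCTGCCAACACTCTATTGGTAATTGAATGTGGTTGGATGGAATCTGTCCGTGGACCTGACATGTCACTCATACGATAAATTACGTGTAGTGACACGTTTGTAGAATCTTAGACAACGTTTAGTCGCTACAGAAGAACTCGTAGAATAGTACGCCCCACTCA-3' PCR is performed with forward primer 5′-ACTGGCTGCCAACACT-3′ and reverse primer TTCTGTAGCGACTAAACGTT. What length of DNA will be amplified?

Forward primer ACTGGCTGCCAACACT is found on the top strand at positions 8–23.
Reverse complement of the reverse primer: AACGTTTAGTCGCTACAGAA. This occurs on the top strand at positions 125–144.
Amplicon spans positions 8–144: 137 bp.

137 bp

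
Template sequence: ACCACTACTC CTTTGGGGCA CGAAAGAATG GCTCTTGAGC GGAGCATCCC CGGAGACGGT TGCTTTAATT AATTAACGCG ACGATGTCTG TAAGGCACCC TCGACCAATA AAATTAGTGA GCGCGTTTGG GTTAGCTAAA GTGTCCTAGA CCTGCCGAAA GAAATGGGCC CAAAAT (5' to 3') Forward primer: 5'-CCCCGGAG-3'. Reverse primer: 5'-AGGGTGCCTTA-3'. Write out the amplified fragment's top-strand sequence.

Forward primer CCCCGGAG is found on the top strand at positions 48–55.
The reverse primer's reverse complement is TAAGGCACCCT, which matches the template at positions 91–101.
The product is the template from position 48 through 101 (54 bp).

5'-CCCCGGAGACGGTTGCTTTAATTAATTAACGCGACGATGTCTGTAAGGCACCCT-3'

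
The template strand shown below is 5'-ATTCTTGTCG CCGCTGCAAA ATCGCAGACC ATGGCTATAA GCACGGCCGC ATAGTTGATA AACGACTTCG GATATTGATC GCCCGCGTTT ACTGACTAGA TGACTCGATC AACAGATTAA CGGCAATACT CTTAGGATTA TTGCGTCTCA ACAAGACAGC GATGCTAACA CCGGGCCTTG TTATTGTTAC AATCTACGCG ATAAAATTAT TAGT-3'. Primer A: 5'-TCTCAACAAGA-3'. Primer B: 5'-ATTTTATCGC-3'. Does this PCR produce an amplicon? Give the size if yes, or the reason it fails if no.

Primer A (TCTCAACAAGA) matches the top strand at positions 146–156; it acts as a forward primer.
Primer B's reverse complement is GCGATAAAAT, matching the top strand at positions 198–207; it acts as a reverse primer.
The 3' ends face each other across positions 146–207, giving a 62 bp product.

Yes — a 62 bp product.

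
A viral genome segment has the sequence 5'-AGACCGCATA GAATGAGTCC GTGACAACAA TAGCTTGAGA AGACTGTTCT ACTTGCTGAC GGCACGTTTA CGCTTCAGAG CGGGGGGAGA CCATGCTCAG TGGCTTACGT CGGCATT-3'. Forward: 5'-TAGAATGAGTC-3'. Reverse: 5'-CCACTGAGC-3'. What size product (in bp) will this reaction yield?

95 bp

Scanning the template, TAGAATGAGTC occurs at positions 9–19; this primer anneals to the bottom strand there with its 3' end pointing downstream.
Reverse complement of the reverse primer: GCTCAGTGG. This occurs on the top strand at positions 95–103.
Amplicon spans positions 9–103: 95 bp.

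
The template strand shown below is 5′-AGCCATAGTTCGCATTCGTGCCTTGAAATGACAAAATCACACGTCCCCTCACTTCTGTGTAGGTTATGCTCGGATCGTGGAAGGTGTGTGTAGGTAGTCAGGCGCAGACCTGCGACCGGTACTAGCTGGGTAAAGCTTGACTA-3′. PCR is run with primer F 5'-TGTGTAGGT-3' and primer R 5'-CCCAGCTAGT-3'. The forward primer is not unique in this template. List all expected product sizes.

The forward primer TGTGTAGGT matches the top strand at positions 56–64, 87–95.
The reverse primer's reverse complement is ACTAGCTGGG, matching at positions 121–130.
Each forward site pairs with the reverse site to give a product ending at position 130: sizes 75, 44 bp.

75 bp, 44 bp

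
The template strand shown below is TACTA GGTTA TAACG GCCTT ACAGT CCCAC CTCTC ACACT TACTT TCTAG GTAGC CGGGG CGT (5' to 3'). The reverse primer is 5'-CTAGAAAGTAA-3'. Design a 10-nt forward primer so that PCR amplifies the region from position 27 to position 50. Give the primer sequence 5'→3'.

The reverse primer's reverse complement TTACTTTCTAG matches the template at positions 40–50; the product starts at position 27.
The forward primer is identical to the top strand over positions 27–36: CCACCTCTCA.

5'-CCACCTCTCA-3'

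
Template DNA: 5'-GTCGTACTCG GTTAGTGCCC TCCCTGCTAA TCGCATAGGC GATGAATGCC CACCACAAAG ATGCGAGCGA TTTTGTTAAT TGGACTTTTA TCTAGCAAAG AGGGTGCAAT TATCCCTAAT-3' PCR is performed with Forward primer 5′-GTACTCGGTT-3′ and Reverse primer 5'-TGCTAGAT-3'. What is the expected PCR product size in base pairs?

94 bp

The forward primer matches the template at positions 4–13.
Reverse complement of the reverse primer: ATCTAGCA. This occurs on the top strand at positions 90–97.
Product length = (reverse-primer end) − (forward-primer start) + 1 = 97 − 4 + 1 = 94 bp.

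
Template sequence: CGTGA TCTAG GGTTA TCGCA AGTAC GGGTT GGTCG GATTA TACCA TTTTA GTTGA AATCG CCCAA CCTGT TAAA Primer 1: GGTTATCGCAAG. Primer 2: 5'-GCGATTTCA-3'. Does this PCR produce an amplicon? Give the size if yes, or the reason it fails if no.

Yes — a 51 bp product.

Primer 1 (GGTTATCGCAAG) matches the top strand at positions 11–22; it acts as a forward primer.
Primer 2's reverse complement is TGAAATCGC, matching the top strand at positions 53–61; it acts as a reverse primer.
The 3' ends face each other across positions 11–61, giving a 51 bp product.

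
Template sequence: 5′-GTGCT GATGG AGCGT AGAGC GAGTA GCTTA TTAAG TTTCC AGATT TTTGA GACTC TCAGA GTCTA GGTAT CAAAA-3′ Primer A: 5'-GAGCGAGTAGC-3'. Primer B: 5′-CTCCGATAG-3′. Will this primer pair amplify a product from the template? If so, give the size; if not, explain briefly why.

Primer B (CTCCGATAG) does not match the top strand, and its reverse complement CTATCGGAG does not match either.
With no annealing site for primer B, no amplification occurs.

No product — primer B has no binding site in the template.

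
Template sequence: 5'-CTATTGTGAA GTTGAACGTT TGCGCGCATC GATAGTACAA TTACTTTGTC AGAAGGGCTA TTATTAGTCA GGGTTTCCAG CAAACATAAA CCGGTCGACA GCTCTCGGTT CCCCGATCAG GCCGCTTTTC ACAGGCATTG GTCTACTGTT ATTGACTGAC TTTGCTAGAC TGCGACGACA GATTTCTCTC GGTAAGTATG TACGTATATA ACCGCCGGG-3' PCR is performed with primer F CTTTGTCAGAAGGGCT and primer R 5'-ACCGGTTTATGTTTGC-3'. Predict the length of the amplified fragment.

52 bp

Scanning the template, CTTTGTCAGAAGGGCT occurs at positions 44–59; this primer anneals to the bottom strand there with its 3' end pointing downstream.
Reverse complement of the reverse primer: GCAAACATAAACCGGT. This occurs on the top strand at positions 80–95.
The product runs from position 44 to position 95, so its length is 95 − 44 + 1 = 52 bp.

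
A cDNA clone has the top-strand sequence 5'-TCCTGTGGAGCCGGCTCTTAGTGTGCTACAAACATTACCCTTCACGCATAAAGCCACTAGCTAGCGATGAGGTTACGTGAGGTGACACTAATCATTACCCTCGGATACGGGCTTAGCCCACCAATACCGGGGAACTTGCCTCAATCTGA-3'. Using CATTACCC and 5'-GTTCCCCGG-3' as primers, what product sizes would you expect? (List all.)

103 bp, 43 bp

The forward primer CATTACCC matches the top strand at positions 33–40, 93–100.
The reverse primer's reverse complement is CCGGGGAAC, matching at positions 127–135.
Each forward site pairs with the reverse site to give a product ending at position 135: sizes 103, 43 bp.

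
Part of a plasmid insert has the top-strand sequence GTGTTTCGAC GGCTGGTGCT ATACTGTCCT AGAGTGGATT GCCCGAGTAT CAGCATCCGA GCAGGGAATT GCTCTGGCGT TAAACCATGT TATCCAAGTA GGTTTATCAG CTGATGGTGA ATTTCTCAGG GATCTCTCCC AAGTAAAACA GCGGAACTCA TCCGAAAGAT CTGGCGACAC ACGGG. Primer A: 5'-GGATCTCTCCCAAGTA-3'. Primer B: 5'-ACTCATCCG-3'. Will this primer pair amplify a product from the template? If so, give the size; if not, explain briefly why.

Primer A (GGATCTCTCCCAAGTA) matches the top strand at positions 130–145 (3' end points downstream).
Primer B (ACTCATCCG) also matches the top strand directly, at positions 156–164 — its reverse complement CGGATGAGT is not present.
Both primers anneal to the bottom strand with 3' ends pointing the same way, so neither can prime synthesis back toward the other.

No product — both primers anneal to the same strand and extend in the same direction.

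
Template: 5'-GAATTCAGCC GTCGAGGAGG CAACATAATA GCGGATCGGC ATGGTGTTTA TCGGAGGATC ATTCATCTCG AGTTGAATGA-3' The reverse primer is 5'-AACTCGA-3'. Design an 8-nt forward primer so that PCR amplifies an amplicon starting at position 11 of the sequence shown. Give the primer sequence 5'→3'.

The reverse primer's reverse complement TCGAGTT matches the template at positions 68–74; the product starts at position 11.
The forward primer is identical to the top strand over positions 11–18: GTCGAGGA.

5'-GTCGAGGA-3'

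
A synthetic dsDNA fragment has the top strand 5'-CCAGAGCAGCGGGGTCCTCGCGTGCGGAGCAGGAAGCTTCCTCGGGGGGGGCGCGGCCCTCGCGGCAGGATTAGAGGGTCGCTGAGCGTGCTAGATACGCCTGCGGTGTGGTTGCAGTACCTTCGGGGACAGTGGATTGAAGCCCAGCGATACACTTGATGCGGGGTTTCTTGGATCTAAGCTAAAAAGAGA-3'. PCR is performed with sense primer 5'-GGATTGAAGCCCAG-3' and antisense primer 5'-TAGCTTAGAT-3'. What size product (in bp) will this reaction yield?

The forward primer matches the template at positions 134–147.
Reverse complement of the reverse primer: ATCTAAGCTA. This occurs on the top strand at positions 175–184.
Product length = (reverse-primer end) − (forward-primer start) + 1 = 184 − 134 + 1 = 51 bp.

51 bp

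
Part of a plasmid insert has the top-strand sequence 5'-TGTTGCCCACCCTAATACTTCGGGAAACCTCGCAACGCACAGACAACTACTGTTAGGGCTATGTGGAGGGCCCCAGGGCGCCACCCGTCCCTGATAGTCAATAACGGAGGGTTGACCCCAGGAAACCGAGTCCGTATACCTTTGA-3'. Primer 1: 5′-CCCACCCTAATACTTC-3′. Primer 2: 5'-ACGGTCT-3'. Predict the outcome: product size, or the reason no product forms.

Primer 2 (ACGGTCT) does not match the top strand, and its reverse complement AGACCGT does not match either.
With no annealing site for primer 2, no amplification occurs.

No product — primer 2 has no binding site in the template.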